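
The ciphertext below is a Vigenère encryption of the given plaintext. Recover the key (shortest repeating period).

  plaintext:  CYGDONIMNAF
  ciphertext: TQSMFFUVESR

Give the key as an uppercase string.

RSMJ

  i= 0: T-C = 17 → R
  i= 1: Q-Y = 18 → S
  i= 2: S-G = 12 → M
  i= 3: M-D =  9 → J
  i= 4: F-O = 17 → R
  i= 5: F-N = 18 → S
  i= 6: U-I = 12 → M
  i= 7: V-M =  9 → J
  i= 8: E-N = 17 → R
  i= 9: S-A = 18 → S
  i=10: R-F = 12 → M
  shifts repeat with period 4: RSMJ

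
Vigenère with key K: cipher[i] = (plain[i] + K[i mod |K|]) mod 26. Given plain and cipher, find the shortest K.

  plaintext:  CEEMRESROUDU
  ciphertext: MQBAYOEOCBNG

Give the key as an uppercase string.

KMXOH

  i= 0: M-C = 10 → K
  i= 1: Q-E = 12 → M
  i= 2: B-E = 23 → X
  i= 3: A-M = 14 → O
  i= 4: Y-R =  7 → H
  i= 5: O-E = 10 → K
  i= 6: E-S = 12 → M
  i= 7: O-R = 23 → X
  i= 8: C-O = 14 → O
  i= 9: B-U =  7 → H
  i=10: N-D = 10 → K
  i=11: G-U = 12 → M
  shifts repeat with period 5: KMXOH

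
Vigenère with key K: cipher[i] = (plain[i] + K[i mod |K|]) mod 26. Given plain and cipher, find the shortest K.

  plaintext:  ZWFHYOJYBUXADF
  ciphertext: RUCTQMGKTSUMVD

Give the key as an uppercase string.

  i= 0: R-Z = 18 → S
  i= 1: U-W = 24 → Y
  i= 2: C-F = 23 → X
  i= 3: T-H = 12 → M
  i= 4: Q-Y = 18 → S
  i= 5: M-O = 24 → Y
  i= 6: G-J = 23 → X
  i= 7: K-Y = 12 → M
  i= 8: T-B = 18 → S
  i= 9: S-U = 24 → Y
  i=10: U-X = 23 → X
  i=11: M-A = 12 → M
  i=12: V-D = 18 → S
  i=13: D-F = 24 → Y
  shifts repeat with period 4: SYXM

SYXM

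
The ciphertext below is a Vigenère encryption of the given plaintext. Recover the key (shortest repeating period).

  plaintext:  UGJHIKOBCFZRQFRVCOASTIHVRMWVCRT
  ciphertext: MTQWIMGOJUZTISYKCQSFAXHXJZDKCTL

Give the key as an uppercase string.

  i= 0: M-U = 18 → S
  i= 1: T-G = 13 → N
  i= 2: Q-J =  7 → H
  i= 3: W-H = 15 → P
  i= 4: I-I =  0 → A
  i= 5: M-K =  2 → C
  i= 6: G-O = 18 → S
  i= 7: O-B = 13 → N
  i= 8: J-C =  7 → H
  i= 9: U-F = 15 → P
  i=10: Z-Z =  0 → A
  i=11: T-R =  2 → C
  i=12: I-Q = 18 → S
  i=13: S-F = 13 → N
  i=14: Y-R =  7 → H
  i=15: K-V = 15 → P
  i=16: C-C =  0 → A
  i=17: Q-O =  2 → C
  i=18: S-A = 18 → S
  i=19: F-S = 13 → N
  i=20: A-T =  7 → H
  i=21: X-I = 15 → P
  i=22: H-H =  0 → A
  i=23: X-V =  2 → C
  i=24: J-R = 18 → S
  i=25: Z-M = 13 → N
  i=26: D-W =  7 → H
  i=27: K-V = 15 → P
  i=28: C-C =  0 → A
  i=29: T-R =  2 → C
  i=30: L-T = 18 → S
  shifts repeat with period 6: SNHPAC

SNHPAC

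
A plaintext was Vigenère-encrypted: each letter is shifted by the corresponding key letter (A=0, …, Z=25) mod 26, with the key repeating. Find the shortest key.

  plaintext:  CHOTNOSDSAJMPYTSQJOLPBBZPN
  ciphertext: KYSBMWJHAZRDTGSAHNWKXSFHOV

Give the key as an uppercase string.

  i= 0: K-C =  8 → I
  i= 1: Y-H = 17 → R
  i= 2: S-O =  4 → E
  i= 3: B-T =  8 → I
  i= 4: M-N = 25 → Z
  i= 5: W-O =  8 → I
  i= 6: J-S = 17 → R
  i= 7: H-D =  4 → E
  i= 8: A-S =  8 → I
  i= 9: Z-A = 25 → Z
  i=10: R-J =  8 → I
  i=11: D-M = 17 → R
  i=12: T-P =  4 → E
  i=13: G-Y =  8 → I
  i=14: S-T = 25 → Z
  i=15: A-S =  8 → I
  i=16: H-Q = 17 → R
  i=17: N-J =  4 → E
  i=18: W-O =  8 → I
  i=19: K-L = 25 → Z
  i=20: X-P =  8 → I
  i=21: S-B = 17 → R
  i=22: F-B =  4 → E
  i=23: H-Z =  8 → I
  i=24: O-P = 25 → Z
  i=25: V-N =  8 → I
  shifts repeat with period 5: IREIZ

IREIZ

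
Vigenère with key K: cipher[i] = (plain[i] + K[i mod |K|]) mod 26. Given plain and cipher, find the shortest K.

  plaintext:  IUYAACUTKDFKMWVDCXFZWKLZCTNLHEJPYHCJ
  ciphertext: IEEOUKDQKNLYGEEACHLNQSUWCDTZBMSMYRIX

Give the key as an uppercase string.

  i= 0: I-I =  0 → A
  i= 1: E-U = 10 → K
  i= 2: E-Y =  6 → G
  i= 3: O-A = 14 → O
  i= 4: U-A = 20 → U
  i= 5: K-C =  8 → I
  i= 6: D-U =  9 → J
  i= 7: Q-T = 23 → X
  i= 8: K-K =  0 → A
  i= 9: N-D = 10 → K
  i=10: L-F =  6 → G
  i=11: Y-K = 14 → O
  i=12: G-M = 20 → U
  i=13: E-W =  8 → I
  i=14: E-V =  9 → J
  i=15: A-D = 23 → X
  i=16: C-C =  0 → A
  i=17: H-X = 10 → K
  i=18: L-F =  6 → G
  i=19: N-Z = 14 → O
  i=20: Q-W = 20 → U
  i=21: S-K =  8 → I
  i=22: U-L =  9 → J
  i=23: W-Z = 23 → X
  i=24: C-C =  0 → A
  i=25: D-T = 10 → K
  i=26: T-N =  6 → G
  i=27: Z-L = 14 → O
  i=28: B-H = 20 → U
  i=29: M-E =  8 → I
  i=30: S-J =  9 → J
  i=31: M-P = 23 → X
  i=32: Y-Y =  0 → A
  i=33: R-H = 10 → K
  i=34: I-C =  6 → G
  i=35: X-J = 14 → O
  shifts repeat with period 8: AKGOUIJX

AKGOUIJX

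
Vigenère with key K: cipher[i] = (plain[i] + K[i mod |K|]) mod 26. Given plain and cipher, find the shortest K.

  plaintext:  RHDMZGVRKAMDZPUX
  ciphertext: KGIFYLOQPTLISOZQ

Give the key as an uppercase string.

  i= 0: K-R = 19 → T
  i= 1: G-H = 25 → Z
  i= 2: I-D =  5 → F
  i= 3: F-M = 19 → T
  i= 4: Y-Z = 25 → Z
  i= 5: L-G =  5 → F
  i= 6: O-V = 19 → T
  i= 7: Q-R = 25 → Z
  i= 8: P-K =  5 → F
  i= 9: T-A = 19 → T
  i=10: L-M = 25 → Z
  i=11: I-D =  5 → F
  i=12: S-Z = 19 → T
  i=13: O-P = 25 → Z
  i=14: Z-U =  5 → F
  i=15: Q-X = 19 → T
  shifts repeat with period 3: TZF

TZF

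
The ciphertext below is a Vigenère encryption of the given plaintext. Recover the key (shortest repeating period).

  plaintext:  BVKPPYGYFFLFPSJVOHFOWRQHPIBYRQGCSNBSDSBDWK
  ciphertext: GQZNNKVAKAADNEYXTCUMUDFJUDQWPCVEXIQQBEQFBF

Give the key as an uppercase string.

FVPYYMPC

  i= 0: G-B =  5 → F
  i= 1: Q-V = 21 → V
  i= 2: Z-K = 15 → P
  i= 3: N-P = 24 → Y
  i= 4: N-P = 24 → Y
  i= 5: K-Y = 12 → M
  i= 6: V-G = 15 → P
  i= 7: A-Y =  2 → C
  i= 8: K-F =  5 → F
  i= 9: A-F = 21 → V
  i=10: A-L = 15 → P
  i=11: D-F = 24 → Y
  i=12: N-P = 24 → Y
  i=13: E-S = 12 → M
  i=14: Y-J = 15 → P
  i=15: X-V =  2 → C
  i=16: T-O =  5 → F
  i=17: C-H = 21 → V
  i=18: U-F = 15 → P
  i=19: M-O = 24 → Y
  i=20: U-W = 24 → Y
  i=21: D-R = 12 → M
  i=22: F-Q = 15 → P
  i=23: J-H =  2 → C
  i=24: U-P =  5 → F
  i=25: D-I = 21 → V
  i=26: Q-B = 15 → P
  i=27: W-Y = 24 → Y
  i=28: P-R = 24 → Y
  i=29: C-Q = 12 → M
  i=30: V-G = 15 → P
  i=31: E-C =  2 → C
  i=32: X-S =  5 → F
  i=33: I-N = 21 → V
  i=34: Q-B = 15 → P
  i=35: Q-S = 24 → Y
  i=36: B-D = 24 → Y
  i=37: E-S = 12 → M
  i=38: Q-B = 15 → P
  i=39: F-D =  2 → C
  i=40: B-W =  5 → F
  i=41: F-K = 21 → V
  shifts repeat with period 8: FVPYYMPC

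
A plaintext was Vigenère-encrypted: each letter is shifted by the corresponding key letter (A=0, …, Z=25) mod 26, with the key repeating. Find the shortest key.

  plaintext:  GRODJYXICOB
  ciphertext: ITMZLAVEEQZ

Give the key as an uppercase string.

CCYW

  i= 0: I-G =  2 → C
  i= 1: T-R =  2 → C
  i= 2: M-O = 24 → Y
  i= 3: Z-D = 22 → W
  i= 4: L-J =  2 → C
  i= 5: A-Y =  2 → C
  i= 6: V-X = 24 → Y
  i= 7: E-I = 22 → W
  i= 8: E-C =  2 → C
  i= 9: Q-O =  2 → C
  i=10: Z-B = 24 → Y
  shifts repeat with period 4: CCYW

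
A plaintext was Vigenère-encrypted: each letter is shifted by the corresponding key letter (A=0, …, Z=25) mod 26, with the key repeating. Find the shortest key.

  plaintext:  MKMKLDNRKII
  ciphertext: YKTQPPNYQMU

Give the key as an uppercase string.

  i= 0: Y-M = 12 → M
  i= 1: K-K =  0 → A
  i= 2: T-M =  7 → H
  i= 3: Q-K =  6 → G
  i= 4: P-L =  4 → E
  i= 5: P-D = 12 → M
  i= 6: N-N =  0 → A
  i= 7: Y-R =  7 → H
  i= 8: Q-K =  6 → G
  i= 9: M-I =  4 → E
  i=10: U-I = 12 → M
  shifts repeat with period 5: MAHGE

MAHGE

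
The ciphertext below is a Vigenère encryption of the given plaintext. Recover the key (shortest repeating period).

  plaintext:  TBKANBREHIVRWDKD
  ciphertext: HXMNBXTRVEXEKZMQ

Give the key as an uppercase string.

  i= 0: H-T = 14 → O
  i= 1: X-B = 22 → W
  i= 2: M-K =  2 → C
  i= 3: N-A = 13 → N
  i= 4: B-N = 14 → O
  i= 5: X-B = 22 → W
  i= 6: T-R =  2 → C
  i= 7: R-E = 13 → N
  i= 8: V-H = 14 → O
  i= 9: E-I = 22 → W
  i=10: X-V =  2 → C
  i=11: E-R = 13 → N
  i=12: K-W = 14 → O
  i=13: Z-D = 22 → W
  i=14: M-K =  2 → C
  i=15: Q-D = 13 → N
  shifts repeat with period 4: OWCN

OWCN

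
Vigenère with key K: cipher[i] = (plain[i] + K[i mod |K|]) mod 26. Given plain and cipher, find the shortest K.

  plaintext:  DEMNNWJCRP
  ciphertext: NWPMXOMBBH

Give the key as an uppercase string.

KSDZ

  i= 0: N-D = 10 → K
  i= 1: W-E = 18 → S
  i= 2: P-M =  3 → D
  i= 3: M-N = 25 → Z
  i= 4: X-N = 10 → K
  i= 5: O-W = 18 → S
  i= 6: M-J =  3 → D
  i= 7: B-C = 25 → Z
  i= 8: B-R = 10 → K
  i= 9: H-P = 18 → S
  shifts repeat with period 4: KSDZ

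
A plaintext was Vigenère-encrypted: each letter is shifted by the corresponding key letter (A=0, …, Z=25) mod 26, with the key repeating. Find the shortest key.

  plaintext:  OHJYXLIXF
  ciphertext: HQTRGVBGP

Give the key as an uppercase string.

TJK

  i= 0: H-O = 19 → T
  i= 1: Q-H =  9 → J
  i= 2: T-J = 10 → K
  i= 3: R-Y = 19 → T
  i= 4: G-X =  9 → J
  i= 5: V-L = 10 → K
  i= 6: B-I = 19 → T
  i= 7: G-X =  9 → J
  i= 8: P-F = 10 → K
  shifts repeat with period 3: TJK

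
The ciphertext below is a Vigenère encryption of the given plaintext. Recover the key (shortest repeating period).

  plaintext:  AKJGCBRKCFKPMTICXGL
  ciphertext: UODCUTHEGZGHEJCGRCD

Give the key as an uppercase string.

UEUWSSQ

  i= 0: U-A = 20 → U
  i= 1: O-K =  4 → E
  i= 2: D-J = 20 → U
  i= 3: C-G = 22 → W
  i= 4: U-C = 18 → S
  i= 5: T-B = 18 → S
  i= 6: H-R = 16 → Q
  i= 7: E-K = 20 → U
  i= 8: G-C =  4 → E
  i= 9: Z-F = 20 → U
  i=10: G-K = 22 → W
  i=11: H-P = 18 → S
  i=12: E-M = 18 → S
  i=13: J-T = 16 → Q
  i=14: C-I = 20 → U
  i=15: G-C =  4 → E
  i=16: R-X = 20 → U
  i=17: C-G = 22 → W
  i=18: D-L = 18 → S
  shifts repeat with period 7: UEUWSSQ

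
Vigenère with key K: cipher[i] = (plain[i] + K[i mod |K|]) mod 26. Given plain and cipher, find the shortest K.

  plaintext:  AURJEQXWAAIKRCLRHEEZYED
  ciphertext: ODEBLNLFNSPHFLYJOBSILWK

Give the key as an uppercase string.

OJNSHX

  i= 0: O-A = 14 → O
  i= 1: D-U =  9 → J
  i= 2: E-R = 13 → N
  i= 3: B-J = 18 → S
  i= 4: L-E =  7 → H
  i= 5: N-Q = 23 → X
  i= 6: L-X = 14 → O
  i= 7: F-W =  9 → J
  i= 8: N-A = 13 → N
  i= 9: S-A = 18 → S
  i=10: P-I =  7 → H
  i=11: H-K = 23 → X
  i=12: F-R = 14 → O
  i=13: L-C =  9 → J
  i=14: Y-L = 13 → N
  i=15: J-R = 18 → S
  i=16: O-H =  7 → H
  i=17: B-E = 23 → X
  i=18: S-E = 14 → O
  i=19: I-Z =  9 → J
  i=20: L-Y = 13 → N
  i=21: W-E = 18 → S
  i=22: K-D =  7 → H
  shifts repeat with period 6: OJNSHX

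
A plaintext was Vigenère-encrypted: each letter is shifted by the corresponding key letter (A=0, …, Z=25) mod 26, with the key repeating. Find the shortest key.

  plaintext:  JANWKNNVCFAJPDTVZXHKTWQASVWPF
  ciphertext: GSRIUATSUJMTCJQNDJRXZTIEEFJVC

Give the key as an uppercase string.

XSEMKNG

  i= 0: G-J = 23 → X
  i= 1: S-A = 18 → S
  i= 2: R-N =  4 → E
  i= 3: I-W = 12 → M
  i= 4: U-K = 10 → K
  i= 5: A-N = 13 → N
  i= 6: T-N =  6 → G
  i= 7: S-V = 23 → X
  i= 8: U-C = 18 → S
  i= 9: J-F =  4 → E
  i=10: M-A = 12 → M
  i=11: T-J = 10 → K
  i=12: C-P = 13 → N
  i=13: J-D =  6 → G
  i=14: Q-T = 23 → X
  i=15: N-V = 18 → S
  i=16: D-Z =  4 → E
  i=17: J-X = 12 → M
  i=18: R-H = 10 → K
  i=19: X-K = 13 → N
  i=20: Z-T =  6 → G
  i=21: T-W = 23 → X
  i=22: I-Q = 18 → S
  i=23: E-A =  4 → E
  i=24: E-S = 12 → M
  i=25: F-V = 10 → K
  i=26: J-W = 13 → N
  i=27: V-P =  6 → G
  i=28: C-F = 23 → X
  shifts repeat with period 7: XSEMKNG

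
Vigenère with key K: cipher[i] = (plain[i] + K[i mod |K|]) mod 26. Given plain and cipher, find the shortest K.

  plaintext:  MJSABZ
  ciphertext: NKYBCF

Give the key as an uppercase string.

  i= 0: N-M =  1 → B
  i= 1: K-J =  1 → B
  i= 2: Y-S =  6 → G
  i= 3: B-A =  1 → B
  i= 4: C-B =  1 → B
  i= 5: F-Z =  6 → G
  shifts repeat with period 3: BBG

BBG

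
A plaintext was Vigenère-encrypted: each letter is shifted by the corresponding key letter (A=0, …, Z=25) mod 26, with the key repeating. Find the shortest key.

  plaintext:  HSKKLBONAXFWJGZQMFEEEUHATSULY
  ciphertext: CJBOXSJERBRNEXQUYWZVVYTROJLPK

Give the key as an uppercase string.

  i= 0: C-H = 21 → V
  i= 1: J-S = 17 → R
  i= 2: B-K = 17 → R
  i= 3: O-K =  4 → E
  i= 4: X-L = 12 → M
  i= 5: S-B = 17 → R
  i= 6: J-O = 21 → V
  i= 7: E-N = 17 → R
  i= 8: R-A = 17 → R
  i= 9: B-X =  4 → E
  i=10: R-F = 12 → M
  i=11: N-W = 17 → R
  i=12: E-J = 21 → V
  i=13: X-G = 17 → R
  i=14: Q-Z = 17 → R
  i=15: U-Q =  4 → E
  i=16: Y-M = 12 → M
  i=17: W-F = 17 → R
  i=18: Z-E = 21 → V
  i=19: V-E = 17 → R
  i=20: V-E = 17 → R
  i=21: Y-U =  4 → E
  i=22: T-H = 12 → M
  i=23: R-A = 17 → R
  i=24: O-T = 21 → V
  i=25: J-S = 17 → R
  i=26: L-U = 17 → R
  i=27: P-L =  4 → E
  i=28: K-Y = 12 → M
  shifts repeat with period 6: VRREMR

VRREMR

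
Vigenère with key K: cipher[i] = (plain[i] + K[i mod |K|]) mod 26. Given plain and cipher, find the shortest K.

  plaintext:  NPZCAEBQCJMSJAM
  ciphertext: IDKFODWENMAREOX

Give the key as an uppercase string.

  i= 0: I-N = 21 → V
  i= 1: D-P = 14 → O
  i= 2: K-Z = 11 → L
  i= 3: F-C =  3 → D
  i= 4: O-A = 14 → O
  i= 5: D-E = 25 → Z
  i= 6: W-B = 21 → V
  i= 7: E-Q = 14 → O
  i= 8: N-C = 11 → L
  i= 9: M-J =  3 → D
  i=10: A-M = 14 → O
  i=11: R-S = 25 → Z
  i=12: E-J = 21 → V
  i=13: O-A = 14 → O
  i=14: X-M = 11 → L
  shifts repeat with period 6: VOLDOZ

VOLDOZ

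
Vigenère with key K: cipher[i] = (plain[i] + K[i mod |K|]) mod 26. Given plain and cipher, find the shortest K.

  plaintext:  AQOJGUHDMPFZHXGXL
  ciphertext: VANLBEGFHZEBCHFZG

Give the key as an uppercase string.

  i= 0: V-A = 21 → V
  i= 1: A-Q = 10 → K
  i= 2: N-O = 25 → Z
  i= 3: L-J =  2 → C
  i= 4: B-G = 21 → V
  i= 5: E-U = 10 → K
  i= 6: G-H = 25 → Z
  i= 7: F-D =  2 → C
  i= 8: H-M = 21 → V
  i= 9: Z-P = 10 → K
  i=10: E-F = 25 → Z
  i=11: B-Z =  2 → C
  i=12: C-H = 21 → V
  i=13: H-X = 10 → K
  i=14: F-G = 25 → Z
  i=15: Z-X =  2 → C
  i=16: G-L = 21 → V
  shifts repeat with period 4: VKZC

VKZC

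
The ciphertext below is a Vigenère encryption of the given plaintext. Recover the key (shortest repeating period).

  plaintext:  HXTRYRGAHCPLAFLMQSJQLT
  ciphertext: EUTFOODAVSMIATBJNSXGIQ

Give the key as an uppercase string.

  i= 0: E-H = 23 → X
  i= 1: U-X = 23 → X
  i= 2: T-T =  0 → A
  i= 3: F-R = 14 → O
  i= 4: O-Y = 16 → Q
  i= 5: O-R = 23 → X
  i= 6: D-G = 23 → X
  i= 7: A-A =  0 → A
  i= 8: V-H = 14 → O
  i= 9: S-C = 16 → Q
  i=10: M-P = 23 → X
  i=11: I-L = 23 → X
  i=12: A-A =  0 → A
  i=13: T-F = 14 → O
  i=14: B-L = 16 → Q
  i=15: J-M = 23 → X
  i=16: N-Q = 23 → X
  i=17: S-S =  0 → A
  i=18: X-J = 14 → O
  i=19: G-Q = 16 → Q
  i=20: I-L = 23 → X
  i=21: Q-T = 23 → X
  shifts repeat with period 5: XXAOQ

XXAOQ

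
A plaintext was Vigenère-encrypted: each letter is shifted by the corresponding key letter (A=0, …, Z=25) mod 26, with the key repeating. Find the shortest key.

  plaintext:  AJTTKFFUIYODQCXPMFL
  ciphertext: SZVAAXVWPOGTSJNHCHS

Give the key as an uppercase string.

SQCHQ

  i= 0: S-A = 18 → S
  i= 1: Z-J = 16 → Q
  i= 2: V-T =  2 → C
  i= 3: A-T =  7 → H
  i= 4: A-K = 16 → Q
  i= 5: X-F = 18 → S
  i= 6: V-F = 16 → Q
  i= 7: W-U =  2 → C
  i= 8: P-I =  7 → H
  i= 9: O-Y = 16 → Q
  i=10: G-O = 18 → S
  i=11: T-D = 16 → Q
  i=12: S-Q =  2 → C
  i=13: J-C =  7 → H
  i=14: N-X = 16 → Q
  i=15: H-P = 18 → S
  i=16: C-M = 16 → Q
  i=17: H-F =  2 → C
  i=18: S-L =  7 → H
  shifts repeat with period 5: SQCHQ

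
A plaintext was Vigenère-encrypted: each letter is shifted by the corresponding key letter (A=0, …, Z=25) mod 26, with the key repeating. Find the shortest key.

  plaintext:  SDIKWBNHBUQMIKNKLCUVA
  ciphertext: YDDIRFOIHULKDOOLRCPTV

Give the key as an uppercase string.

  i= 0: Y-S =  6 → G
  i= 1: D-D =  0 → A
  i= 2: D-I = 21 → V
  i= 3: I-K = 24 → Y
  i= 4: R-W = 21 → V
  i= 5: F-B =  4 → E
  i= 6: O-N =  1 → B
  i= 7: I-H =  1 → B
  i= 8: H-B =  6 → G
  i= 9: U-U =  0 → A
  i=10: L-Q = 21 → V
  i=11: K-M = 24 → Y
  i=12: D-I = 21 → V
  i=13: O-K =  4 → E
  i=14: O-N =  1 → B
  i=15: L-K =  1 → B
  i=16: R-L =  6 → G
  i=17: C-C =  0 → A
  i=18: P-U = 21 → V
  i=19: T-V = 24 → Y
  i=20: V-A = 21 → V
  shifts repeat with period 8: GAVYVEBB

GAVYVEBB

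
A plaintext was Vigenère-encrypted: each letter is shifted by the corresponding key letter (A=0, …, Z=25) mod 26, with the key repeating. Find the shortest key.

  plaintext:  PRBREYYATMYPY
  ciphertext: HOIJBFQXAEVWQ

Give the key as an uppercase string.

  i= 0: H-P = 18 → S
  i= 1: O-R = 23 → X
  i= 2: I-B =  7 → H
  i= 3: J-R = 18 → S
  i= 4: B-E = 23 → X
  i= 5: F-Y =  7 → H
  i= 6: Q-Y = 18 → S
  i= 7: X-A = 23 → X
  i= 8: A-T =  7 → H
  i= 9: E-M = 18 → S
  i=10: V-Y = 23 → X
  i=11: W-P =  7 → H
  i=12: Q-Y = 18 → S
  shifts repeat with period 3: SXH

SXH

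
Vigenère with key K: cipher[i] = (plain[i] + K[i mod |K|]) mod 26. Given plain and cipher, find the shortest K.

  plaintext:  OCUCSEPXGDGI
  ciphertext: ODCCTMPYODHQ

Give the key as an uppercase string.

ABI

  i= 0: O-O =  0 → A
  i= 1: D-C =  1 → B
  i= 2: C-U =  8 → I
  i= 3: C-C =  0 → A
  i= 4: T-S =  1 → B
  i= 5: M-E =  8 → I
  i= 6: P-P =  0 → A
  i= 7: Y-X =  1 → B
  i= 8: O-G =  8 → I
  i= 9: D-D =  0 → A
  i=10: H-G =  1 → B
  i=11: Q-I =  8 → I
  shifts repeat with period 3: ABI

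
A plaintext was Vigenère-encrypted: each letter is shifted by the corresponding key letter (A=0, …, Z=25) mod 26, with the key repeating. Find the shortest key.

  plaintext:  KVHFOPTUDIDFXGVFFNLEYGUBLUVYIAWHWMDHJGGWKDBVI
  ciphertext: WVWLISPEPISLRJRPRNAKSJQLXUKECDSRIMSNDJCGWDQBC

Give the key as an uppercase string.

MAPGUDWK

  i= 0: W-K = 12 → M
  i= 1: V-V =  0 → A
  i= 2: W-H = 15 → P
  i= 3: L-F =  6 → G
  i= 4: I-O = 20 → U
  i= 5: S-P =  3 → D
  i= 6: P-T = 22 → W
  i= 7: E-U = 10 → K
  i= 8: P-D = 12 → M
  i= 9: I-I =  0 → A
  i=10: S-D = 15 → P
  i=11: L-F =  6 → G
  i=12: R-X = 20 → U
  i=13: J-G =  3 → D
  i=14: R-V = 22 → W
  i=15: P-F = 10 → K
  i=16: R-F = 12 → M
  i=17: N-N =  0 → A
  i=18: A-L = 15 → P
  i=19: K-E =  6 → G
  i=20: S-Y = 20 → U
  i=21: J-G =  3 → D
  i=22: Q-U = 22 → W
  i=23: L-B = 10 → K
  i=24: X-L = 12 → M
  i=25: U-U =  0 → A
  i=26: K-V = 15 → P
  i=27: E-Y =  6 → G
  i=28: C-I = 20 → U
  i=29: D-A =  3 → D
  i=30: S-W = 22 → W
  i=31: R-H = 10 → K
  i=32: I-W = 12 → M
  i=33: M-M =  0 → A
  i=34: S-D = 15 → P
  i=35: N-H =  6 → G
  i=36: D-J = 20 → U
  i=37: J-G =  3 → D
  i=38: C-G = 22 → W
  i=39: G-W = 10 → K
  i=40: W-K = 12 → M
  i=41: D-D =  0 → A
  i=42: Q-B = 15 → P
  i=43: B-V =  6 → G
  i=44: C-I = 20 → U
  shifts repeat with period 8: MAPGUDWK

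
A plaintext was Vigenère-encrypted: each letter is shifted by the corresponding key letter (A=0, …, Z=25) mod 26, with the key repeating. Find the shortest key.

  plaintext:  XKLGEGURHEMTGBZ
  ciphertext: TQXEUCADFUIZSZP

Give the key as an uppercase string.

WGMYQ

  i= 0: T-X = 22 → W
  i= 1: Q-K =  6 → G
  i= 2: X-L = 12 → M
  i= 3: E-G = 24 → Y
  i= 4: U-E = 16 → Q
  i= 5: C-G = 22 → W
  i= 6: A-U =  6 → G
  i= 7: D-R = 12 → M
  i= 8: F-H = 24 → Y
  i= 9: U-E = 16 → Q
  i=10: I-M = 22 → W
  i=11: Z-T =  6 → G
  i=12: S-G = 12 → M
  i=13: Z-B = 24 → Y
  i=14: P-Z = 16 → Q
  shifts repeat with period 5: WGMYQ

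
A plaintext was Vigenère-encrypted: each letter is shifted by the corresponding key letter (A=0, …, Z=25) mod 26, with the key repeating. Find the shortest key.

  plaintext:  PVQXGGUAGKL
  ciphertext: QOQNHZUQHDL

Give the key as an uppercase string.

  i= 0: Q-P =  1 → B
  i= 1: O-V = 19 → T
  i= 2: Q-Q =  0 → A
  i= 3: N-X = 16 → Q
  i= 4: H-G =  1 → B
  i= 5: Z-G = 19 → T
  i= 6: U-U =  0 → A
  i= 7: Q-A = 16 → Q
  i= 8: H-G =  1 → B
  i= 9: D-K = 19 → T
  i=10: L-L =  0 → A
  shifts repeat with period 4: BTAQ

BTAQ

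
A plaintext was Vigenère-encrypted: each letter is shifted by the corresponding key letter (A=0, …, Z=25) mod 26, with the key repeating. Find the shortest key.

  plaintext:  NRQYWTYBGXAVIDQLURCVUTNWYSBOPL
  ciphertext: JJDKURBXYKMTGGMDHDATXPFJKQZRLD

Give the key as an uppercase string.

WSNMYYD

  i= 0: J-N = 22 → W
  i= 1: J-R = 18 → S
  i= 2: D-Q = 13 → N
  i= 3: K-Y = 12 → M
  i= 4: U-W = 24 → Y
  i= 5: R-T = 24 → Y
  i= 6: B-Y =  3 → D
  i= 7: X-B = 22 → W
  i= 8: Y-G = 18 → S
  i= 9: K-X = 13 → N
  i=10: M-A = 12 → M
  i=11: T-V = 24 → Y
  i=12: G-I = 24 → Y
  i=13: G-D =  3 → D
  i=14: M-Q = 22 → W
  i=15: D-L = 18 → S
  i=16: H-U = 13 → N
  i=17: D-R = 12 → M
  i=18: A-C = 24 → Y
  i=19: T-V = 24 → Y
  i=20: X-U =  3 → D
  i=21: P-T = 22 → W
  i=22: F-N = 18 → S
  i=23: J-W = 13 → N
  i=24: K-Y = 12 → M
  i=25: Q-S = 24 → Y
  i=26: Z-B = 24 → Y
  i=27: R-O =  3 → D
  i=28: L-P = 22 → W
  i=29: D-L = 18 → S
  shifts repeat with period 7: WSNMYYD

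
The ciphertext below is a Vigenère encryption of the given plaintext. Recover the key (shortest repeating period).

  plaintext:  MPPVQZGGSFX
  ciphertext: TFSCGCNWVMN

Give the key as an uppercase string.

  i= 0: T-M =  7 → H
  i= 1: F-P = 16 → Q
  i= 2: S-P =  3 → D
  i= 3: C-V =  7 → H
  i= 4: G-Q = 16 → Q
  i= 5: C-Z =  3 → D
  i= 6: N-G =  7 → H
  i= 7: W-G = 16 → Q
  i= 8: V-S =  3 → D
  i= 9: M-F =  7 → H
  i=10: N-X = 16 → Q
  shifts repeat with period 3: HQD

HQD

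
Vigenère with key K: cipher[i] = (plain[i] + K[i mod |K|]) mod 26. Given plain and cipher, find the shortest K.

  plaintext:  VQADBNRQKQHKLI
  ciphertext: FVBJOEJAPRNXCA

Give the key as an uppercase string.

  i= 0: F-V = 10 → K
  i= 1: V-Q =  5 → F
  i= 2: B-A =  1 → B
  i= 3: J-D =  6 → G
  i= 4: O-B = 13 → N
  i= 5: E-N = 17 → R
  i= 6: J-R = 18 → S
  i= 7: A-Q = 10 → K
  i= 8: P-K =  5 → F
  i= 9: R-Q =  1 → B
  i=10: N-H =  6 → G
  i=11: X-K = 13 → N
  i=12: C-L = 17 → R
  i=13: A-I = 18 → S
  shifts repeat with period 7: KFBGNRS

KFBGNRS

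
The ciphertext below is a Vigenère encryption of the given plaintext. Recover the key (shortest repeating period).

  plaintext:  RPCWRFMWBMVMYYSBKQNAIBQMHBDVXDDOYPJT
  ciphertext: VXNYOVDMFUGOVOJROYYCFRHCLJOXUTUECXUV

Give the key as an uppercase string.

EILCXQRQ

  i= 0: V-R =  4 → E
  i= 1: X-P =  8 → I
  i= 2: N-C = 11 → L
  i= 3: Y-W =  2 → C
  i= 4: O-R = 23 → X
  i= 5: V-F = 16 → Q
  i= 6: D-M = 17 → R
  i= 7: M-W = 16 → Q
  i= 8: F-B =  4 → E
  i= 9: U-M =  8 → I
  i=10: G-V = 11 → L
  i=11: O-M =  2 → C
  i=12: V-Y = 23 → X
  i=13: O-Y = 16 → Q
  i=14: J-S = 17 → R
  i=15: R-B = 16 → Q
  i=16: O-K =  4 → E
  i=17: Y-Q =  8 → I
  i=18: Y-N = 11 → L
  i=19: C-A =  2 → C
  i=20: F-I = 23 → X
  i=21: R-B = 16 → Q
  i=22: H-Q = 17 → R
  i=23: C-M = 16 → Q
  i=24: L-H =  4 → E
  i=25: J-B =  8 → I
  i=26: O-D = 11 → L
  i=27: X-V =  2 → C
  i=28: U-X = 23 → X
  i=29: T-D = 16 → Q
  i=30: U-D = 17 → R
  i=31: E-O = 16 → Q
  i=32: C-Y =  4 → E
  i=33: X-P =  8 → I
  i=34: U-J = 11 → L
  i=35: V-T =  2 → C
  shifts repeat with period 8: EILCXQRQ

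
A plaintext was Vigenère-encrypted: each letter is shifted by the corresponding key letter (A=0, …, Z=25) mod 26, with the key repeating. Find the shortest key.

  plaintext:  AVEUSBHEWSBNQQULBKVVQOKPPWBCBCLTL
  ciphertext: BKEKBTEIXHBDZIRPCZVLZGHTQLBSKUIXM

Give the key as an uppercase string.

  i= 0: B-A =  1 → B
  i= 1: K-V = 15 → P
  i= 2: E-E =  0 → A
  i= 3: K-U = 16 → Q
  i= 4: B-S =  9 → J
  i= 5: T-B = 18 → S
  i= 6: E-H = 23 → X
  i= 7: I-E =  4 → E
  i= 8: X-W =  1 → B
  i= 9: H-S = 15 → P
  i=10: B-B =  0 → A
  i=11: D-N = 16 → Q
  i=12: Z-Q =  9 → J
  i=13: I-Q = 18 → S
  i=14: R-U = 23 → X
  i=15: P-L =  4 → E
  i=16: C-B =  1 → B
  i=17: Z-K = 15 → P
  i=18: V-V =  0 → A
  i=19: L-V = 16 → Q
  i=20: Z-Q =  9 → J
  i=21: G-O = 18 → S
  i=22: H-K = 23 → X
  i=23: T-P =  4 → E
  i=24: Q-P =  1 → B
  i=25: L-W = 15 → P
  i=26: B-B =  0 → A
  i=27: S-C = 16 → Q
  i=28: K-B =  9 → J
  i=29: U-C = 18 → S
  i=30: I-L = 23 → X
  i=31: X-T =  4 → E
  i=32: M-L =  1 → B
  shifts repeat with period 8: BPAQJSXE

BPAQJSXE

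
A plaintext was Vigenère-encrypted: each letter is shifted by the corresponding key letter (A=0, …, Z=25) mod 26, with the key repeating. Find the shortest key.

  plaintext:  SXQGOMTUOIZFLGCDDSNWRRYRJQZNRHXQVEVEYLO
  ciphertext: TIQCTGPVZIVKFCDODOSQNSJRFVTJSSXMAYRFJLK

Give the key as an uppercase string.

BLAWFUW

  i= 0: T-S =  1 → B
  i= 1: I-X = 11 → L
  i= 2: Q-Q =  0 → A
  i= 3: C-G = 22 → W
  i= 4: T-O =  5 → F
  i= 5: G-M = 20 → U
  i= 6: P-T = 22 → W
  i= 7: V-U =  1 → B
  i= 8: Z-O = 11 → L
  i= 9: I-I =  0 → A
  i=10: V-Z = 22 → W
  i=11: K-F =  5 → F
  i=12: F-L = 20 → U
  i=13: C-G = 22 → W
  i=14: D-C =  1 → B
  i=15: O-D = 11 → L
  i=16: D-D =  0 → A
  i=17: O-S = 22 → W
  i=18: S-N =  5 → F
  i=19: Q-W = 20 → U
  i=20: N-R = 22 → W
  i=21: S-R =  1 → B
  i=22: J-Y = 11 → L
  i=23: R-R =  0 → A
  i=24: F-J = 22 → W
  i=25: V-Q =  5 → F
  i=26: T-Z = 20 → U
  i=27: J-N = 22 → W
  i=28: S-R =  1 → B
  i=29: S-H = 11 → L
  i=30: X-X =  0 → A
  i=31: M-Q = 22 → W
  i=32: A-V =  5 → F
  i=33: Y-E = 20 → U
  i=34: R-V = 22 → W
  i=35: F-E =  1 → B
  i=36: J-Y = 11 → L
  i=37: L-L =  0 → A
  i=38: K-O = 22 → W
  shifts repeat with period 7: BLAWFUW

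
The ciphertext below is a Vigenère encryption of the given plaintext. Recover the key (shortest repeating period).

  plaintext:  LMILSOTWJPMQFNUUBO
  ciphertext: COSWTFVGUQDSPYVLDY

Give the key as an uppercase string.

RCKLB

  i= 0: C-L = 17 → R
  i= 1: O-M =  2 → C
  i= 2: S-I = 10 → K
  i= 3: W-L = 11 → L
  i= 4: T-S =  1 → B
  i= 5: F-O = 17 → R
  i= 6: V-T =  2 → C
  i= 7: G-W = 10 → K
  i= 8: U-J = 11 → L
  i= 9: Q-P =  1 → B
  i=10: D-M = 17 → R
  i=11: S-Q =  2 → C
  i=12: P-F = 10 → K
  i=13: Y-N = 11 → L
  i=14: V-U =  1 → B
  i=15: L-U = 17 → R
  i=16: D-B =  2 → C
  i=17: Y-O = 10 → K
  shifts repeat with period 5: RCKLB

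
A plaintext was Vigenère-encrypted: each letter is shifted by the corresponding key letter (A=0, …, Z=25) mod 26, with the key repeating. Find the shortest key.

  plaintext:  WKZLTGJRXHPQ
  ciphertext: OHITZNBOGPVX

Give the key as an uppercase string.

  i= 0: O-W = 18 → S
  i= 1: H-K = 23 → X
  i= 2: I-Z =  9 → J
  i= 3: T-L =  8 → I
  i= 4: Z-T =  6 → G
  i= 5: N-G =  7 → H
  i= 6: B-J = 18 → S
  i= 7: O-R = 23 → X
  i= 8: G-X =  9 → J
  i= 9: P-H =  8 → I
  i=10: V-P =  6 → G
  i=11: X-Q =  7 → H
  shifts repeat with period 6: SXJIGH

SXJIGH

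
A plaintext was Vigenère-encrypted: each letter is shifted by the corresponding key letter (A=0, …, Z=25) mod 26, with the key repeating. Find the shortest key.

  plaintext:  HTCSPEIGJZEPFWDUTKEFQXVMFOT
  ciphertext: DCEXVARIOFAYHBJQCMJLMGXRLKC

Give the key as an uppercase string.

WJCFG

  i= 0: D-H = 22 → W
  i= 1: C-T =  9 → J
  i= 2: E-C =  2 → C
  i= 3: X-S =  5 → F
  i= 4: V-P =  6 → G
  i= 5: A-E = 22 → W
  i= 6: R-I =  9 → J
  i= 7: I-G =  2 → C
  i= 8: O-J =  5 → F
  i= 9: F-Z =  6 → G
  i=10: A-E = 22 → W
  i=11: Y-P =  9 → J
  i=12: H-F =  2 → C
  i=13: B-W =  5 → F
  i=14: J-D =  6 → G
  i=15: Q-U = 22 → W
  i=16: C-T =  9 → J
  i=17: M-K =  2 → C
  i=18: J-E =  5 → F
  i=19: L-F =  6 → G
  i=20: M-Q = 22 → W
  i=21: G-X =  9 → J
  i=22: X-V =  2 → C
  i=23: R-M =  5 → F
  i=24: L-F =  6 → G
  i=25: K-O = 22 → W
  i=26: C-T =  9 → J
  shifts repeat with period 5: WJCFG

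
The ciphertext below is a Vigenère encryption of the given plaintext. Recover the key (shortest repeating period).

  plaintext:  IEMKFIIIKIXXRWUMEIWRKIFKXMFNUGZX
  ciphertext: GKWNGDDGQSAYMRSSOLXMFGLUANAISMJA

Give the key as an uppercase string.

YGKDBVV

  i= 0: G-I = 24 → Y
  i= 1: K-E =  6 → G
  i= 2: W-M = 10 → K
  i= 3: N-K =  3 → D
  i= 4: G-F =  1 → B
  i= 5: D-I = 21 → V
  i= 6: D-I = 21 → V
  i= 7: G-I = 24 → Y
  i= 8: Q-K =  6 → G
  i= 9: S-I = 10 → K
  i=10: A-X =  3 → D
  i=11: Y-X =  1 → B
  i=12: M-R = 21 → V
  i=13: R-W = 21 → V
  i=14: S-U = 24 → Y
  i=15: S-M =  6 → G
  i=16: O-E = 10 → K
  i=17: L-I =  3 → D
  i=18: X-W =  1 → B
  i=19: M-R = 21 → V
  i=20: F-K = 21 → V
  i=21: G-I = 24 → Y
  i=22: L-F =  6 → G
  i=23: U-K = 10 → K
  i=24: A-X =  3 → D
  i=25: N-M =  1 → B
  i=26: A-F = 21 → V
  i=27: I-N = 21 → V
  i=28: S-U = 24 → Y
  i=29: M-G =  6 → G
  i=30: J-Z = 10 → K
  i=31: A-X =  3 → D
  shifts repeat with period 7: YGKDBVV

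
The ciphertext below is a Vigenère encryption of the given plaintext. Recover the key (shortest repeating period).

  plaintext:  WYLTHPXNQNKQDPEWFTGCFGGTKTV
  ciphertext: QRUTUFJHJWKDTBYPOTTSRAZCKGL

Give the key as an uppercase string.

  i= 0: Q-W = 20 → U
  i= 1: R-Y = 19 → T
  i= 2: U-L =  9 → J
  i= 3: T-T =  0 → A
  i= 4: U-H = 13 → N
  i= 5: F-P = 16 → Q
  i= 6: J-X = 12 → M
  i= 7: H-N = 20 → U
  i= 8: J-Q = 19 → T
  i= 9: W-N =  9 → J
  i=10: K-K =  0 → A
  i=11: D-Q = 13 → N
  i=12: T-D = 16 → Q
  i=13: B-P = 12 → M
  i=14: Y-E = 20 → U
  i=15: P-W = 19 → T
  i=16: O-F =  9 → J
  i=17: T-T =  0 → A
  i=18: T-G = 13 → N
  i=19: S-C = 16 → Q
  i=20: R-F = 12 → M
  i=21: A-G = 20 → U
  i=22: Z-G = 19 → T
  i=23: C-T =  9 → J
  i=24: K-K =  0 → A
  i=25: G-T = 13 → N
  i=26: L-V = 16 → Q
  shifts repeat with period 7: UTJANQM

UTJANQM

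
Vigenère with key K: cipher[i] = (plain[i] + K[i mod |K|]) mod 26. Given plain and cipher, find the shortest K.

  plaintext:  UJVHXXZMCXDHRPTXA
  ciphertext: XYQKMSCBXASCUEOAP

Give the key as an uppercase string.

  i= 0: X-U =  3 → D
  i= 1: Y-J = 15 → P
  i= 2: Q-V = 21 → V
  i= 3: K-H =  3 → D
  i= 4: M-X = 15 → P
  i= 5: S-X = 21 → V
  i= 6: C-Z =  3 → D
  i= 7: B-M = 15 → P
  i= 8: X-C = 21 → V
  i= 9: A-X =  3 → D
  i=10: S-D = 15 → P
  i=11: C-H = 21 → V
  i=12: U-R =  3 → D
  i=13: E-P = 15 → P
  i=14: O-T = 21 → V
  i=15: A-X =  3 → D
  i=16: P-A = 15 → P
  shifts repeat with period 3: DPV

DPV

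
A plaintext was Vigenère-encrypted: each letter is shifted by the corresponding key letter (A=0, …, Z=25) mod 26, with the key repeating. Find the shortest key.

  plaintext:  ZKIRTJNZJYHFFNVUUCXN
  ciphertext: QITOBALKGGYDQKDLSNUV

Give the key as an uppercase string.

  i= 0: Q-Z = 17 → R
  i= 1: I-K = 24 → Y
  i= 2: T-I = 11 → L
  i= 3: O-R = 23 → X
  i= 4: B-T =  8 → I
  i= 5: A-J = 17 → R
  i= 6: L-N = 24 → Y
  i= 7: K-Z = 11 → L
  i= 8: G-J = 23 → X
  i= 9: G-Y =  8 → I
  i=10: Y-H = 17 → R
  i=11: D-F = 24 → Y
  i=12: Q-F = 11 → L
  i=13: K-N = 23 → X
  i=14: D-V =  8 → I
  i=15: L-U = 17 → R
  i=16: S-U = 24 → Y
  i=17: N-C = 11 → L
  i=18: U-X = 23 → X
  i=19: V-N =  8 → I
  shifts repeat with period 5: RYLXI

RYLXI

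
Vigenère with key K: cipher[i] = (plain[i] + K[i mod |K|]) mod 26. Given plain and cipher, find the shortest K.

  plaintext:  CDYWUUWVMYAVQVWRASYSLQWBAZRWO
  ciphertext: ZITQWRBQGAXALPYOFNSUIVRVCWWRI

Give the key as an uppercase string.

  i= 0: Z-C = 23 → X
  i= 1: I-D =  5 → F
  i= 2: T-Y = 21 → V
  i= 3: Q-W = 20 → U
  i= 4: W-U =  2 → C
  i= 5: R-U = 23 → X
  i= 6: B-W =  5 → F
  i= 7: Q-V = 21 → V
  i= 8: G-M = 20 → U
  i= 9: A-Y =  2 → C
  i=10: X-A = 23 → X
  i=11: A-V =  5 → F
  i=12: L-Q = 21 → V
  i=13: P-V = 20 → U
  i=14: Y-W =  2 → C
  i=15: O-R = 23 → X
  i=16: F-A =  5 → F
  i=17: N-S = 21 → V
  i=18: S-Y = 20 → U
  i=19: U-S =  2 → C
  i=20: I-L = 23 → X
  i=21: V-Q =  5 → F
  i=22: R-W = 21 → V
  i=23: V-B = 20 → U
  i=24: C-A =  2 → C
  i=25: W-Z = 23 → X
  i=26: W-R =  5 → F
  i=27: R-W = 21 → V
  i=28: I-O = 20 → U
  shifts repeat with period 5: XFVUC

XFVUC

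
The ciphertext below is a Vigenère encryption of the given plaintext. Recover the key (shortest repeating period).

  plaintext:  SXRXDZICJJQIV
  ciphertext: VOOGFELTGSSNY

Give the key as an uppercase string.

DRXJCF

  i= 0: V-S =  3 → D
  i= 1: O-X = 17 → R
  i= 2: O-R = 23 → X
  i= 3: G-X =  9 → J
  i= 4: F-D =  2 → C
  i= 5: E-Z =  5 → F
  i= 6: L-I =  3 → D
  i= 7: T-C = 17 → R
  i= 8: G-J = 23 → X
  i= 9: S-J =  9 → J
  i=10: S-Q =  2 → C
  i=11: N-I =  5 → F
  i=12: Y-V =  3 → D
  shifts repeat with period 6: DRXJCF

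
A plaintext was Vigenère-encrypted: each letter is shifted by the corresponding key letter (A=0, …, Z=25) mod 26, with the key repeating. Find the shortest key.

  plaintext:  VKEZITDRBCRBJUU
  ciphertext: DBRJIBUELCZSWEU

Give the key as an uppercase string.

  i= 0: D-V =  8 → I
  i= 1: B-K = 17 → R
  i= 2: R-E = 13 → N
  i= 3: J-Z = 10 → K
  i= 4: I-I =  0 → A
  i= 5: B-T =  8 → I
  i= 6: U-D = 17 → R
  i= 7: E-R = 13 → N
  i= 8: L-B = 10 → K
  i= 9: C-C =  0 → A
  i=10: Z-R =  8 → I
  i=11: S-B = 17 → R
  i=12: W-J = 13 → N
  i=13: E-U = 10 → K
  i=14: U-U =  0 → A
  shifts repeat with period 5: IRNKA

IRNKA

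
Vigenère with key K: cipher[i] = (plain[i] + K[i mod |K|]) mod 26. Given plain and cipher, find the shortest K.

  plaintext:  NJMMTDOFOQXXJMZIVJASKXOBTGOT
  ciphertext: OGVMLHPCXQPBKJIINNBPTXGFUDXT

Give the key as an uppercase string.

BXJASE

  i= 0: O-N =  1 → B
  i= 1: G-J = 23 → X
  i= 2: V-M =  9 → J
  i= 3: M-M =  0 → A
  i= 4: L-T = 18 → S
  i= 5: H-D =  4 → E
  i= 6: P-O =  1 → B
  i= 7: C-F = 23 → X
  i= 8: X-O =  9 → J
  i= 9: Q-Q =  0 → A
  i=10: P-X = 18 → S
  i=11: B-X =  4 → E
  i=12: K-J =  1 → B
  i=13: J-M = 23 → X
  i=14: I-Z =  9 → J
  i=15: I-I =  0 → A
  i=16: N-V = 18 → S
  i=17: N-J =  4 → E
  i=18: B-A =  1 → B
  i=19: P-S = 23 → X
  i=20: T-K =  9 → J
  i=21: X-X =  0 → A
  i=22: G-O = 18 → S
  i=23: F-B =  4 → E
  i=24: U-T =  1 → B
  i=25: D-G = 23 → X
  i=26: X-O =  9 → J
  i=27: T-T =  0 → A
  shifts repeat with period 6: BXJASE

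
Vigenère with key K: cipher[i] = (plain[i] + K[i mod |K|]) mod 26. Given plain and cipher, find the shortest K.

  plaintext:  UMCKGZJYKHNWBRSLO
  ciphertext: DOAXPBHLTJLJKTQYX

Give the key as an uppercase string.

JCYN

  i= 0: D-U =  9 → J
  i= 1: O-M =  2 → C
  i= 2: A-C = 24 → Y
  i= 3: X-K = 13 → N
  i= 4: P-G =  9 → J
  i= 5: B-Z =  2 → C
  i= 6: H-J = 24 → Y
  i= 7: L-Y = 13 → N
  i= 8: T-K =  9 → J
  i= 9: J-H =  2 → C
  i=10: L-N = 24 → Y
  i=11: J-W = 13 → N
  i=12: K-B =  9 → J
  i=13: T-R =  2 → C
  i=14: Q-S = 24 → Y
  i=15: Y-L = 13 → N
  i=16: X-O =  9 → J
  shifts repeat with period 4: JCYN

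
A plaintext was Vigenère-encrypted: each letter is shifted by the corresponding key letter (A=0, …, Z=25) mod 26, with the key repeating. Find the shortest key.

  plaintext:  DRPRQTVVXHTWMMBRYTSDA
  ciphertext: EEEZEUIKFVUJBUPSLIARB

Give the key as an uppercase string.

BNPIO

  i= 0: E-D =  1 → B
  i= 1: E-R = 13 → N
  i= 2: E-P = 15 → P
  i= 3: Z-R =  8 → I
  i= 4: E-Q = 14 → O
  i= 5: U-T =  1 → B
  i= 6: I-V = 13 → N
  i= 7: K-V = 15 → P
  i= 8: F-X =  8 → I
  i= 9: V-H = 14 → O
  i=10: U-T =  1 → B
  i=11: J-W = 13 → N
  i=12: B-M = 15 → P
  i=13: U-M =  8 → I
  i=14: P-B = 14 → O
  i=15: S-R =  1 → B
  i=16: L-Y = 13 → N
  i=17: I-T = 15 → P
  i=18: A-S =  8 → I
  i=19: R-D = 14 → O
  i=20: B-A =  1 → B
  shifts repeat with period 5: BNPIO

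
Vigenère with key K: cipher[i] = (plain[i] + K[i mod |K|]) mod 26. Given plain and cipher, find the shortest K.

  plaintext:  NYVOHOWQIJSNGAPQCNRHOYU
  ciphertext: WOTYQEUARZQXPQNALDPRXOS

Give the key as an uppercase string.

JQYK

  i= 0: W-N =  9 → J
  i= 1: O-Y = 16 → Q
  i= 2: T-V = 24 → Y
  i= 3: Y-O = 10 → K
  i= 4: Q-H =  9 → J
  i= 5: E-O = 16 → Q
  i= 6: U-W = 24 → Y
  i= 7: A-Q = 10 → K
  i= 8: R-I =  9 → J
  i= 9: Z-J = 16 → Q
  i=10: Q-S = 24 → Y
  i=11: X-N = 10 → K
  i=12: P-G =  9 → J
  i=13: Q-A = 16 → Q
  i=14: N-P = 24 → Y
  i=15: A-Q = 10 → K
  i=16: L-C =  9 → J
  i=17: D-N = 16 → Q
  i=18: P-R = 24 → Y
  i=19: R-H = 10 → K
  i=20: X-O =  9 → J
  i=21: O-Y = 16 → Q
  i=22: S-U = 24 → Y
  shifts repeat with period 4: JQYK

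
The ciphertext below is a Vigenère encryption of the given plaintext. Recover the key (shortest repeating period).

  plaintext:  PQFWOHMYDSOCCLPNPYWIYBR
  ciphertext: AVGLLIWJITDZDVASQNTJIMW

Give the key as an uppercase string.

  i= 0: A-P = 11 → L
  i= 1: V-Q =  5 → F
  i= 2: G-F =  1 → B
  i= 3: L-W = 15 → P
  i= 4: L-O = 23 → X
  i= 5: I-H =  1 → B
  i= 6: W-M = 10 → K
  i= 7: J-Y = 11 → L
  i= 8: I-D =  5 → F
  i= 9: T-S =  1 → B
  i=10: D-O = 15 → P
  i=11: Z-C = 23 → X
  i=12: D-C =  1 → B
  i=13: V-L = 10 → K
  i=14: A-P = 11 → L
  i=15: S-N =  5 → F
  i=16: Q-P =  1 → B
  i=17: N-Y = 15 → P
  i=18: T-W = 23 → X
  i=19: J-I =  1 → B
  i=20: I-Y = 10 → K
  i=21: M-B = 11 → L
  i=22: W-R =  5 → F
  shifts repeat with period 7: LFBPXBK

LFBPXBK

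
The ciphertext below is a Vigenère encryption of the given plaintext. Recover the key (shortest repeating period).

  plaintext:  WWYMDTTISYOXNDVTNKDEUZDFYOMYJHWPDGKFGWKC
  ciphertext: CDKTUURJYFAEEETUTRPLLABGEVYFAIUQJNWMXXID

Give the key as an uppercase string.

GHMHRBYB

  i= 0: C-W =  6 → G
  i= 1: D-W =  7 → H
  i= 2: K-Y = 12 → M
  i= 3: T-M =  7 → H
  i= 4: U-D = 17 → R
  i= 5: U-T =  1 → B
  i= 6: R-T = 24 → Y
  i= 7: J-I =  1 → B
  i= 8: Y-S =  6 → G
  i= 9: F-Y =  7 → H
  i=10: A-O = 12 → M
  i=11: E-X =  7 → H
  i=12: E-N = 17 → R
  i=13: E-D =  1 → B
  i=14: T-V = 24 → Y
  i=15: U-T =  1 → B
  i=16: T-N =  6 → G
  i=17: R-K =  7 → H
  i=18: P-D = 12 → M
  i=19: L-E =  7 → H
  i=20: L-U = 17 → R
  i=21: A-Z =  1 → B
  i=22: B-D = 24 → Y
  i=23: G-F =  1 → B
  i=24: E-Y =  6 → G
  i=25: V-O =  7 → H
  i=26: Y-M = 12 → M
  i=27: F-Y =  7 → H
  i=28: A-J = 17 → R
  i=29: I-H =  1 → B
  i=30: U-W = 24 → Y
  i=31: Q-P =  1 → B
  i=32: J-D =  6 → G
  i=33: N-G =  7 → H
  i=34: W-K = 12 → M
  i=35: M-F =  7 → H
  i=36: X-G = 17 → R
  i=37: X-W =  1 → B
  i=38: I-K = 24 → Y
  i=39: D-C =  1 → B
  shifts repeat with period 8: GHMHRBYB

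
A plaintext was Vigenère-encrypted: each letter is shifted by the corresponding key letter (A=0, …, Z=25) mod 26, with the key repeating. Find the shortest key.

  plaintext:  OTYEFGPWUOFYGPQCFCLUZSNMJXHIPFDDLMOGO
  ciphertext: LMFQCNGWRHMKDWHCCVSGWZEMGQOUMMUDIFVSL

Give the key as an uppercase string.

XTHMXHRA

  i= 0: L-O = 23 → X
  i= 1: M-T = 19 → T
  i= 2: F-Y =  7 → H
  i= 3: Q-E = 12 → M
  i= 4: C-F = 23 → X
  i= 5: N-G =  7 → H
  i= 6: G-P = 17 → R
  i= 7: W-W =  0 → A
  i= 8: R-U = 23 → X
  i= 9: H-O = 19 → T
  i=10: M-F =  7 → H
  i=11: K-Y = 12 → M
  i=12: D-G = 23 → X
  i=13: W-P =  7 → H
  i=14: H-Q = 17 → R
  i=15: C-C =  0 → A
  i=16: C-F = 23 → X
  i=17: V-C = 19 → T
  i=18: S-L =  7 → H
  i=19: G-U = 12 → M
  i=20: W-Z = 23 → X
  i=21: Z-S =  7 → H
  i=22: E-N = 17 → R
  i=23: M-M =  0 → A
  i=24: G-J = 23 → X
  i=25: Q-X = 19 → T
  i=26: O-H =  7 → H
  i=27: U-I = 12 → M
  i=28: M-P = 23 → X
  i=29: M-F =  7 → H
  i=30: U-D = 17 → R
  i=31: D-D =  0 → A
  i=32: I-L = 23 → X
  i=33: F-M = 19 → T
  i=34: V-O =  7 → H
  i=35: S-G = 12 → M
  i=36: L-O = 23 → X
  shifts repeat with period 8: XTHMXHRA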